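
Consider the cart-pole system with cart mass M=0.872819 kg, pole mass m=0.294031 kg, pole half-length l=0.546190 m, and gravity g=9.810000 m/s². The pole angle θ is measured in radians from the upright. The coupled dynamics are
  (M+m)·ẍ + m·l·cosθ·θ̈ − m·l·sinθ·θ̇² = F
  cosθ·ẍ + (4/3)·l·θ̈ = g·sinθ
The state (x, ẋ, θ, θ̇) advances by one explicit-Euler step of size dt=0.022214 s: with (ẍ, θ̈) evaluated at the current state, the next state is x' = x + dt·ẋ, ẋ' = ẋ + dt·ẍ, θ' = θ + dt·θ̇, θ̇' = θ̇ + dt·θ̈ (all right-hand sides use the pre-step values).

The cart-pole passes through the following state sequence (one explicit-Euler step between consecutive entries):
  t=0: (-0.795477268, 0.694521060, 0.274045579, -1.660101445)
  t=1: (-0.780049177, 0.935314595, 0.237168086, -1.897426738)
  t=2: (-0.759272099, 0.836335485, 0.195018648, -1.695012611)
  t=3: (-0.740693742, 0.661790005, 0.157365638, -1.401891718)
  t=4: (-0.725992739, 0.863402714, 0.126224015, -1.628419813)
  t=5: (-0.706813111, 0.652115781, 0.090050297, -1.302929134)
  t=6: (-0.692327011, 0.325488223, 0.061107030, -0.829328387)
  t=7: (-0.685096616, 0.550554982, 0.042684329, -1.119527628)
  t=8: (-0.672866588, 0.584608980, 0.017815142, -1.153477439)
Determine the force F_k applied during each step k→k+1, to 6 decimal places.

step 0→1:
  ẍ = (ẋ'−ẋ)/dt = (0.935314595−0.694521060)/0.022214 = 10.839720
  θ̈ = (θ̇'−θ̇)/dt = (-1.897426738−-1.660101445)/0.022214 = -10.683591
  sinθ=0.270628, cosθ=0.962684
  F = (M+m)·ẍ + m·l·cosθ·θ̈ − m·l·sinθ·θ̇² = 12.648327 + -1.651725 − 0.119779 = 10.876823
step 1→2:
  ẍ = (ẋ'−ẋ)/dt = (0.836335485−0.935314595)/0.022214 = -4.455709
  θ̈ = (θ̇'−θ̇)/dt = (-1.695012611−-1.897426738)/0.022214 = 9.112007
  sinθ=0.234951, cosθ=0.972007
  F = (M+m)·ẍ + m·l·cosθ·θ̈ − m·l·sinθ·θ̇² = -5.199144 + 1.422396 − 0.135845 = -3.912593
step 2→3:
  ẍ = (ẋ'−ẋ)/dt = (0.661790005−0.836335485)/0.022214 = -7.857454
  θ̈ = (θ̇'−θ̇)/dt = (-1.401891718−-1.695012611)/0.022214 = 13.195322
  sinθ=0.193785, cosθ=0.981044
  F = (M+m)·ẍ + m·l·cosθ·θ̈ − m·l·sinθ·θ̇² = -9.168470 + 2.078956 − 0.089413 = -7.178927
step 3→4:
  ẍ = (ẋ'−ẋ)/dt = (0.863402714−0.661790005)/0.022214 = 9.075930
  θ̈ = (θ̇'−θ̇)/dt = (-1.628419813−-1.401891718)/0.022214 = -10.197537
  sinθ=0.156717, cosθ=0.987644
  F = (M+m)·ẍ + m·l·cosθ·θ̈ − m·l·sinθ·θ̇² = 10.590249 + -1.617456 − 0.049463 = 8.923330
step 4→5:
  ẍ = (ẋ'−ẋ)/dt = (0.652115781−0.863402714)/0.022214 = -9.511431
  θ̈ = (θ̇'−θ̇)/dt = (-1.302929134−-1.628419813)/0.022214 = 14.652502
  sinθ=0.125889, cosθ=0.992044
  F = (M+m)·ẍ + m·l·cosθ·θ̈ − m·l·sinθ·θ̇² = -11.098413 + 2.334424 − 0.053611 = -8.817601
step 5→6:
  ẍ = (ẋ'−ẋ)/dt = (0.325488223−0.652115781)/0.022214 = -14.703681
  θ̈ = (θ̇'−θ̇)/dt = (-0.829328387−-1.302929134)/0.022214 = 21.319922
  sinθ=0.089929, cosθ=0.995948
  F = (M+m)·ẍ + m·l·cosθ·θ̈ − m·l·sinθ·θ̇² = -17.156990 + 3.410038 − 0.024518 = -13.771469
step 6→7:
  ẍ = (ẋ'−ẋ)/dt = (0.550554982−0.325488223)/0.022214 = 10.131753
  θ̈ = (θ̇'−θ̇)/dt = (-1.119527628−-0.829328387)/0.022214 = -13.063799
  sinθ=0.061069, cosθ=0.998134
  F = (M+m)·ẍ + m·l·cosθ·θ̈ − m·l·sinθ·θ̇² = 11.822236 + -2.094088 − 0.006745 = 9.721402
step 7→8:
  ẍ = (ẋ'−ẋ)/dt = (0.584608980−0.550554982)/0.022214 = 1.532997
  θ̈ = (θ̇'−θ̇)/dt = (-1.153477439−-1.119527628)/0.022214 = -1.528307
  sinθ=0.042671, cosθ=0.999089
  F = (M+m)·ẍ + m·l·cosθ·θ̈ − m·l·sinθ·θ̇² = 1.788778 + -0.245218 − 0.008589 = 1.534971

F_0 = 10.876823 N
F_1 = -3.912593 N
F_2 = -7.178927 N
F_3 = 8.923330 N
F_4 = -8.817601 N
F_5 = -13.771469 N
F_6 = 9.721402 N
F_7 = 1.534971 N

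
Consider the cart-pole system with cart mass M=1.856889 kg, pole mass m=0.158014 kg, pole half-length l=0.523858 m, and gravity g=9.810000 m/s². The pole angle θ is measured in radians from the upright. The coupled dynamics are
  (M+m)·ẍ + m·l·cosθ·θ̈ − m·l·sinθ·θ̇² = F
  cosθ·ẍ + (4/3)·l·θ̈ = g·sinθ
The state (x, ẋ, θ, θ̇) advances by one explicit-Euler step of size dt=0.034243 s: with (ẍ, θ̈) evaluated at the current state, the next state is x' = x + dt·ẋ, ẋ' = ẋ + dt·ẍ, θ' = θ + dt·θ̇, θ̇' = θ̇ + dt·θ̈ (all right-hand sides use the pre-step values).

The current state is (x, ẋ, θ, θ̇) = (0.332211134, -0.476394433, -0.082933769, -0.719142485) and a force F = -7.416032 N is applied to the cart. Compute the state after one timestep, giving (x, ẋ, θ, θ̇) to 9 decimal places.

sinθ=-0.082838732, cosθ=0.996562966
temp = (F + m·l·θ̇²·sinθ)/(M+m) = (-7.416032 + -0.003546276)/2.014903 = -3.682350106
θ̈ = (g·sinθ − cosθ·temp)/(l·(4/3 − m·cos²θ/(M+m))) = 4.344147814
ẍ = temp − m·l·θ̈·cosθ/(M+m) = -3.860204395
Euler: x'=0.332211134+0.034243·-0.476394433=0.315897959, ẋ'=-0.476394433+0.034243·-3.860204395=-0.608579412
       θ'=-0.082933769+0.034243·-0.719142485=-0.107559365, θ̇'=-0.719142485+0.034243·4.344147814=-0.570385831

(0.315897959, -0.608579412, -0.107559365, -0.570385831)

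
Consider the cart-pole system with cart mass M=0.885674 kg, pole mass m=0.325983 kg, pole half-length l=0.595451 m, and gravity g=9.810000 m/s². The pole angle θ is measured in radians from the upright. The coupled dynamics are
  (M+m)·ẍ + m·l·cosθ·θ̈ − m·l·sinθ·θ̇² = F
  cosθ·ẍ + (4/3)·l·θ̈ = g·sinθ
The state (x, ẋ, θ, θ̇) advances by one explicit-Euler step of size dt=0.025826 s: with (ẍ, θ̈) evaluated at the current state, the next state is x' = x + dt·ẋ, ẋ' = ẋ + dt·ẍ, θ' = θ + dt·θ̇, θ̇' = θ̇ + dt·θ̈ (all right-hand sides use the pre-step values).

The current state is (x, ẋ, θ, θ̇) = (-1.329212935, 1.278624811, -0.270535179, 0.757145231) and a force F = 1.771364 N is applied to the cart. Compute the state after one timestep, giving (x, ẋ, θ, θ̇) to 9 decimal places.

sinθ=-0.267247188, cosθ=0.963628009
temp = (F + m·l·θ̇²·sinθ)/(M+m) = (1.771364 + -0.029738051)/1.211657 = 1.437391893
θ̈ = (g·sinθ − cosθ·temp)/(l·(4/3 − m·cos²θ/(M+m))) = -6.210400585
ẍ = temp − m·l·θ̈·cosθ/(M+m) = 2.396108641
Euler: x'=-1.329212935+0.025826·1.278624811=-1.296191171, ẋ'=1.278624811+0.025826·2.396108641=1.340506713
       θ'=-0.270535179+0.025826·0.757145231=-0.250981146, θ̇'=0.757145231+0.025826·-6.210400585=0.596755425

(-1.296191171, 1.340506713, -0.250981146, 0.596755425)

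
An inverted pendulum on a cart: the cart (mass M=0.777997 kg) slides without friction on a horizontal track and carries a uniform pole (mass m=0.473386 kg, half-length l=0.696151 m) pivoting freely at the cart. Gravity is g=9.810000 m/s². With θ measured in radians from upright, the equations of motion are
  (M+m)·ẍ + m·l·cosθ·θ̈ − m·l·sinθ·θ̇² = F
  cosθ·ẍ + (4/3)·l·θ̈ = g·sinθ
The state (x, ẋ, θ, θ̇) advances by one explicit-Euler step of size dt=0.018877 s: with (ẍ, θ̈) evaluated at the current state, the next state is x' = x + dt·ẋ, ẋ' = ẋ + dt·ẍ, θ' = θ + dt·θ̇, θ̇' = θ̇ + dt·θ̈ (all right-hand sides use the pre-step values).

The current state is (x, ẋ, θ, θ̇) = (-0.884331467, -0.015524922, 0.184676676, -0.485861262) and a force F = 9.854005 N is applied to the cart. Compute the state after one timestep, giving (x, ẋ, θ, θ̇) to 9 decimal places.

(-0.884624531, 0.176496399, 0.175505073, -0.652582788)

sinθ=0.183628717, cosθ=0.982995674
temp = (F + m·l·θ̇²·sinθ)/(M+m) = (9.854005 + 0.014285124)/1.251383 = 7.885907131
θ̈ = (g·sinθ − cosθ·temp)/(l·(4/3 − m·cos²θ/(M+m))) = -8.831992690
ẍ = temp − m·l·θ̈·cosθ/(M+m) = 10.172237146
Euler: x'=-0.884331467+0.018877·-0.015524922=-0.884624531, ẋ'=-0.015524922+0.018877·10.172237146=0.176496399
       θ'=0.184676676+0.018877·-0.485861262=0.175505073, θ̇'=-0.485861262+0.018877·-8.831992690=-0.652582788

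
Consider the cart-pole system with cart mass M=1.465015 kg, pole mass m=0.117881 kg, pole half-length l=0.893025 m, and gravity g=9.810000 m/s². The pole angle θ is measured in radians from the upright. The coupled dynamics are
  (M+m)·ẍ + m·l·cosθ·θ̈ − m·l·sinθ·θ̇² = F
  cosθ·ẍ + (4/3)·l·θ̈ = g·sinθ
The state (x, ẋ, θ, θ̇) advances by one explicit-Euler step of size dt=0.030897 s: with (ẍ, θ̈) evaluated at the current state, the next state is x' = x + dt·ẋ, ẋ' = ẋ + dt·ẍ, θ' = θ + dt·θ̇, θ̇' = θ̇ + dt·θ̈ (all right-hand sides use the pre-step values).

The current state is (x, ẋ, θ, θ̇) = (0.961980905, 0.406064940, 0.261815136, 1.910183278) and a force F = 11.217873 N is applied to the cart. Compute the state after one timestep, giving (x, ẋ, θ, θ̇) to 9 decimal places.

(0.974527093, 0.634649886, 0.320834069, 1.790637952)

sinθ=0.258834257, cosθ=0.965921750
temp = (F + m·l·θ̇²·sinθ)/(M+m) = (11.217873 + 0.099421260)/1.582896 = 7.149739629
θ̈ = (g·sinθ − cosθ·temp)/(l·(4/3 − m·cos²θ/(M+m))) = -3.869156411
ẍ = temp − m·l·θ̈·cosθ/(M+m) = 7.398289349
Euler: x'=0.961980905+0.030897·0.406064940=0.974527093, ẋ'=0.406064940+0.030897·7.398289349=0.634649886
       θ'=0.261815136+0.030897·1.910183278=0.320834069, θ̇'=1.910183278+0.030897·-3.869156411=1.790637952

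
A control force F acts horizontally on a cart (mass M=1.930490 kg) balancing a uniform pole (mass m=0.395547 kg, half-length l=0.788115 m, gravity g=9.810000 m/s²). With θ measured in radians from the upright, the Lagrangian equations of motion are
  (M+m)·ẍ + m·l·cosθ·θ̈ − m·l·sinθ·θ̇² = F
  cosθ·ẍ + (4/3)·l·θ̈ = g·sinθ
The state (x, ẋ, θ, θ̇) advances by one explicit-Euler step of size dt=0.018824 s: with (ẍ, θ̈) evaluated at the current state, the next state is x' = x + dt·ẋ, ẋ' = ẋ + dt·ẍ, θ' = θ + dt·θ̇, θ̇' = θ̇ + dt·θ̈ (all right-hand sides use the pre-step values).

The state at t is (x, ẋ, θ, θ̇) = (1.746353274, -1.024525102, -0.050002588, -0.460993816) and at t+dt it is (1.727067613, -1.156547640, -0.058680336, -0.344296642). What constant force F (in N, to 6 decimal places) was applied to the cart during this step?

F = -14.380242 N

ẍ = (ẋ'−ẋ)/dt = (-1.156547640−-1.024525102)/0.018824 = -7.013522
θ̈ = (θ̇'−θ̇)/dt = (-0.344296642−-0.460993816)/0.018824 = 6.199382
sinθ=-0.049982, cosθ=0.998750
F = (M+m)·ẍ + m·l·cosθ·θ̈ − m·l·sinθ·θ̇² = -16.313712 + 1.930158 − -0.003311 = -14.380242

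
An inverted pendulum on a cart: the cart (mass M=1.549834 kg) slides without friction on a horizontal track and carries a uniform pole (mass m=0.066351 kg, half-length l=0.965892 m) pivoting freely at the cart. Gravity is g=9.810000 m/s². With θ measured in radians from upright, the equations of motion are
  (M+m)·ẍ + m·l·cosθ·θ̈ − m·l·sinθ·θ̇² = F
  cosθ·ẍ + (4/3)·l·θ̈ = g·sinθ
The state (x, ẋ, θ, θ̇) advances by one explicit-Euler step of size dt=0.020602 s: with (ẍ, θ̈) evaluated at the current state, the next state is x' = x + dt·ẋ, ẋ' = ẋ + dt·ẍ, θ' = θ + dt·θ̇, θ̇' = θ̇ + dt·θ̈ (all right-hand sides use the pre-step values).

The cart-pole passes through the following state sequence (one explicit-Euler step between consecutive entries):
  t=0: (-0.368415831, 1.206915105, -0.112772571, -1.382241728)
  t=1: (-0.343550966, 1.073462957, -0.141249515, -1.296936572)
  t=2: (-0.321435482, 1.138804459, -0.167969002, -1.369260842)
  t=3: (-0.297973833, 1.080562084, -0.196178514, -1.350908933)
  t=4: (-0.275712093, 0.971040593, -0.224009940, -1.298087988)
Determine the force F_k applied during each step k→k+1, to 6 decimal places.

F_0 = -10.191592 N
F_1 = 4.918341 N
F_2 = -4.492623 N
F_3 = -8.407779 N

step 0→1:
  ẍ = (ẋ'−ẋ)/dt = (1.073462957−1.206915105)/0.020602 = -6.477631
  θ̈ = (θ̇'−θ̇)/dt = (-1.296936572−-1.382241728)/0.020602 = 4.140625
  sinθ=-0.112534, cosθ=0.993648
  F = (M+m)·ẍ + m·l·cosθ·θ̈ − m·l·sinθ·θ̇² = -10.469050 + 0.263678 − -0.013779 = -10.191592
step 1→2:
  ẍ = (ẋ'−ẋ)/dt = (1.138804459−1.073462957)/0.020602 = 3.171610
  θ̈ = (θ̇'−θ̇)/dt = (-1.369260842−-1.296936572)/0.020602 = -3.510546
  sinθ=-0.140780, cosθ=0.990041
  F = (M+m)·ẍ + m·l·cosθ·θ̈ − m·l·sinθ·θ̇² = 5.125908 + -0.222743 − -0.015176 = 4.918341
step 2→3:
  ẍ = (ẋ'−ẋ)/dt = (1.080562084−1.138804459)/0.020602 = -2.827025
  θ̈ = (θ̇'−θ̇)/dt = (-1.350908933−-1.369260842)/0.020602 = 0.890783
  sinθ=-0.167180, cosθ=0.985926
  F = (M+m)·ẍ + m·l·cosθ·θ̈ − m·l·sinθ·θ̇² = -4.568996 + 0.056285 − -0.020088 = -4.492623
step 3→4:
  ẍ = (ẋ'−ẋ)/dt = (0.971040593−1.080562084)/0.020602 = -5.316061
  θ̈ = (θ̇'−θ̇)/dt = (-1.298087988−-1.350908933)/0.020602 = 2.563875
  sinθ=-0.194923, cosθ=0.980819
  F = (M+m)·ẍ + m·l·cosθ·θ̈ − m·l·sinθ·θ̇² = -8.591738 + 0.161162 − -0.022798 = -8.407779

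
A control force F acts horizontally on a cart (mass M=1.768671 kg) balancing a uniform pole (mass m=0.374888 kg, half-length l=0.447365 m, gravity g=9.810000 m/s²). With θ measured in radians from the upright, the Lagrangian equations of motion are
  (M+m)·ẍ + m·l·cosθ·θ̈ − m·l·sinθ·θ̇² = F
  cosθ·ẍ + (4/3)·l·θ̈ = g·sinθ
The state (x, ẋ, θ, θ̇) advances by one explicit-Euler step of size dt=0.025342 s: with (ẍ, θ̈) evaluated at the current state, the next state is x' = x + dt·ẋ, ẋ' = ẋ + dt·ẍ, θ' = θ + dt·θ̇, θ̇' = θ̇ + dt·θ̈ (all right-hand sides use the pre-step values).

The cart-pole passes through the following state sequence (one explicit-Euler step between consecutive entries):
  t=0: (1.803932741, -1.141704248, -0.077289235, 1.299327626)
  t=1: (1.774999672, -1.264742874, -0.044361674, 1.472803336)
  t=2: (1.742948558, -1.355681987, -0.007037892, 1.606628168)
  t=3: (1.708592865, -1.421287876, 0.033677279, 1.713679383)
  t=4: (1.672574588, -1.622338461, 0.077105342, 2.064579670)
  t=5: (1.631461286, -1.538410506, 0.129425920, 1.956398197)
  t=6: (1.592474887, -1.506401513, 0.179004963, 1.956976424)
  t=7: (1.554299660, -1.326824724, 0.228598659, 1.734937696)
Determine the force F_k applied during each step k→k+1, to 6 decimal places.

step 0→1:
  ẍ = (ẋ'−ẋ)/dt = (-1.264742874−-1.141704248)/0.025342 = -4.855127
  θ̈ = (θ̇'−θ̇)/dt = (1.472803336−1.299327626)/0.025342 = 6.845384
  sinθ=-0.077212, cosθ=0.997015
  F = (M+m)·ẍ + m·l·cosθ·θ̈ − m·l·sinθ·θ̇² = -10.407251 + 1.144624 − -0.021862 = -9.240765
step 1→2:
  ẍ = (ẋ'−ẋ)/dt = (-1.355681987−-1.264742874)/0.025342 = -3.588474
  θ̈ = (θ̇'−θ̇)/dt = (1.606628168−1.472803336)/0.025342 = 5.280753
  sinθ=-0.044347, cosθ=0.999016
  F = (M+m)·ẍ + m·l·cosθ·θ̈ − m·l·sinθ·θ̇² = -7.692106 + 0.884773 − -0.016133 = -6.791200
step 2→3:
  ẍ = (ẋ'−ẋ)/dt = (-1.421287876−-1.355681987)/0.025342 = -2.588820
  θ̈ = (θ̇'−θ̇)/dt = (1.713679383−1.606628168)/0.025342 = 4.224261
  sinθ=-0.007038, cosθ=0.999975
  F = (M+m)·ẍ + m·l·cosθ·θ̈ − m·l·sinθ·θ̇² = -5.549289 + 0.708441 − -0.003047 = -4.837802
step 3→4:
  ẍ = (ẋ'−ẋ)/dt = (-1.622338461−-1.421287876)/0.025342 = -7.933493
  θ̈ = (θ̇'−θ̇)/dt = (2.064579670−1.713679383)/0.025342 = 13.846590
  sinθ=0.033671, cosθ=0.999433
  F = (M+m)·ẍ + m·l·cosθ·θ̈ − m·l·sinθ·θ̇² = -17.005911 + 2.320919 − 0.016584 = -14.701575
step 4→5:
  ẍ = (ẋ'−ẋ)/dt = (-1.538410506−-1.622338461)/0.025342 = 3.311813
  θ̈ = (θ̇'−θ̇)/dt = (1.956398197−2.064579670)/0.025342 = -4.268861
  sinθ=0.077029, cosθ=0.997029
  F = (M+m)·ẍ + m·l·cosθ·θ̈ − m·l·sinθ·θ̇² = 7.099066 + -0.713811 − 0.055066 = 6.330189
step 5→6:
  ẍ = (ẋ'−ẋ)/dt = (-1.506401513−-1.538410506)/0.025342 = 1.263081
  θ̈ = (θ̇'−θ̇)/dt = (1.956976424−1.956398197)/0.025342 = 0.022817
  sinθ=0.129065, cosθ=0.991636
  F = (M+m)·ẍ + m·l·cosθ·θ̈ − m·l·sinθ·θ̇² = 2.707488 + 0.003795 − 0.082849 = 2.628434
step 6→7:
  ẍ = (ẋ'−ẋ)/dt = (-1.326824724−-1.506401513)/0.025342 = 7.086133
  θ̈ = (θ̇'−θ̇)/dt = (1.734937696−1.956976424)/0.025342 = -8.761689
  sinθ=0.178051, cosθ=0.984021
  F = (M+m)·ẍ + m·l·cosθ·θ̈ − m·l·sinθ·θ̇² = 15.189545 + -1.445959 − 0.114361 = 13.629225

F_0 = -9.240765 N
F_1 = -6.791200 N
F_2 = -4.837802 N
F_3 = -14.701575 N
F_4 = 6.330189 N
F_5 = 2.628434 N
F_6 = 13.629225 N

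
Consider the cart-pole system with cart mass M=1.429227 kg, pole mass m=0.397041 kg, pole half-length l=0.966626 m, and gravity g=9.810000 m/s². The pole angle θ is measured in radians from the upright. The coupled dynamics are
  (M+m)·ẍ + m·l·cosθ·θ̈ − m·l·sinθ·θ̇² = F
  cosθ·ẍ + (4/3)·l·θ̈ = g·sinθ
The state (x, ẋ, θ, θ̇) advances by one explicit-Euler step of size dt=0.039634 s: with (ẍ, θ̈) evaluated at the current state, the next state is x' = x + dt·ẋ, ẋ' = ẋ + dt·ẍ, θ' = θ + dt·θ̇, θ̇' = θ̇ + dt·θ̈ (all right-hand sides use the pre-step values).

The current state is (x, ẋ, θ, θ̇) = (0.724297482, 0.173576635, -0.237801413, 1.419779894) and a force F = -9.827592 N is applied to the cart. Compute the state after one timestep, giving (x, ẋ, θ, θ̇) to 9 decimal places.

sinθ=-0.235566483, cosθ=0.971858237
temp = (F + m·l·θ̇²·sinθ)/(M+m) = (-9.827592 + -0.182242376)/1.826268 = -5.481032563
θ̈ = (g·sinθ − cosθ·temp)/(l·(4/3 − m·cos²θ/(M+m))) = 2.765983224
ẍ = temp − m·l·θ̈·cosθ/(M+m) = -6.045945838
Euler: x'=0.724297482+0.039634·0.173576635=0.731177018, ẋ'=0.173576635+0.039634·-6.045945838=-0.066048382
       θ'=-0.237801413+0.039634·1.419779894=-0.181529857, θ̇'=1.419779894+0.039634·2.765983224=1.529406873

(0.731177018, -0.066048382, -0.181529857, 1.529406873)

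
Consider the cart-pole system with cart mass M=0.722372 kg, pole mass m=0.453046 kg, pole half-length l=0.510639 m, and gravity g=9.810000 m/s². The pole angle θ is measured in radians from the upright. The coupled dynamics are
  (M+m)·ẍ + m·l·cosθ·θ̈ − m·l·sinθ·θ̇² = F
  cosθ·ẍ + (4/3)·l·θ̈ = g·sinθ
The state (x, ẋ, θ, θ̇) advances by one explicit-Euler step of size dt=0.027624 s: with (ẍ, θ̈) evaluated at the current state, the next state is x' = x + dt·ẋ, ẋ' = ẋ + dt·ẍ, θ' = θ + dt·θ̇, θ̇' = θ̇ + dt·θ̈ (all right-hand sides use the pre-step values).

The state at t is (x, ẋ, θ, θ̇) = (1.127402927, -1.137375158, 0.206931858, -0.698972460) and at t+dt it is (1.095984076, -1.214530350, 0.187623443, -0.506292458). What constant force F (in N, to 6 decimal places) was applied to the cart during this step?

F = -1.727009 N

ẍ = (ẋ'−ẋ)/dt = (-1.214530350−-1.137375158)/0.027624 = -2.793049
θ̈ = (θ̇'−θ̇)/dt = (-0.506292458−-0.698972460)/0.027624 = 6.975094
sinθ=0.205458, cosθ=0.978666
F = (M+m)·ẍ + m·l·cosθ·θ̈ − m·l·sinθ·θ̇² = -3.283000 + 1.579213 − 0.023222 = -1.727009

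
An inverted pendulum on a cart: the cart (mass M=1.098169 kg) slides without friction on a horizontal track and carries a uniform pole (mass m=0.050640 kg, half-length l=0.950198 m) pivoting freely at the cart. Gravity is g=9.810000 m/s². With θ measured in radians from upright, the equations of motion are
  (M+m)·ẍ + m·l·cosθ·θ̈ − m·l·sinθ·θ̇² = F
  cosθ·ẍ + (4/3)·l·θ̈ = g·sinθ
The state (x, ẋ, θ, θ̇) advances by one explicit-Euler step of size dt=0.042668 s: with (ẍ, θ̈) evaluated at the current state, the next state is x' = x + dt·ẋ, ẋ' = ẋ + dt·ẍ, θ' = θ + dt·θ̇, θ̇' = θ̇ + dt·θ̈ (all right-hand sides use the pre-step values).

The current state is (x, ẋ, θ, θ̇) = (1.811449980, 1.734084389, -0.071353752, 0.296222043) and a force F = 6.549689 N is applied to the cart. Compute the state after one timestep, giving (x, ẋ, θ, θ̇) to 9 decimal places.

sinθ=-0.071293219, cosθ=0.997455401
temp = (F + m·l·θ̇²·sinθ)/(M+m) = (6.549689 + -0.000301017)/1.148809 = 5.701024264
θ̈ = (g·sinθ − cosθ·temp)/(l·(4/3 − m·cos²θ/(M+m))) = -5.211883338
ẍ = temp − m·l·θ̈·cosθ/(M+m) = 5.918769244
Euler: x'=1.811449980+0.042668·1.734084389=1.885439893, ẋ'=1.734084389+0.042668·5.918769244=1.986626435
       θ'=-0.071353752+0.042668·0.296222043=-0.058714550, θ̇'=0.296222043+0.042668·-5.211883338=0.073841405

(1.885439893, 1.986626435, -0.058714550, 0.073841405)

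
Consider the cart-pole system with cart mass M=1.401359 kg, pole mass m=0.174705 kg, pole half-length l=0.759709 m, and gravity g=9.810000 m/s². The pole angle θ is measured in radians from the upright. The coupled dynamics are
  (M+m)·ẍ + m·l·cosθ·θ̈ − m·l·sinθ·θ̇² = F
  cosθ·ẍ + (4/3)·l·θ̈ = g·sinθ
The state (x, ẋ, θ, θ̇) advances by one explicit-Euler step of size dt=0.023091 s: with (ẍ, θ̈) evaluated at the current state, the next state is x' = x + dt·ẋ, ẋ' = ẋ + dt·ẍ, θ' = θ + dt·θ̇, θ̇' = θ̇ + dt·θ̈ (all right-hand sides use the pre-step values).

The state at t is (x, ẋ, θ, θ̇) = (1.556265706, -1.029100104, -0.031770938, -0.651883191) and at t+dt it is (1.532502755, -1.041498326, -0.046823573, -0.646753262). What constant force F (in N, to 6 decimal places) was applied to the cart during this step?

F = -0.814971 N

ẍ = (ẋ'−ẋ)/dt = (-1.041498326−-1.029100104)/0.023091 = -0.536929
θ̈ = (θ̇'−θ̇)/dt = (-0.646753262−-0.651883191)/0.023091 = 0.222161
sinθ=-0.031766, cosθ=0.999495
F = (M+m)·ẍ + m·l·cosθ·θ̈ − m·l·sinθ·θ̇² = -0.846234 + 0.029471 − -0.001792 = -0.814971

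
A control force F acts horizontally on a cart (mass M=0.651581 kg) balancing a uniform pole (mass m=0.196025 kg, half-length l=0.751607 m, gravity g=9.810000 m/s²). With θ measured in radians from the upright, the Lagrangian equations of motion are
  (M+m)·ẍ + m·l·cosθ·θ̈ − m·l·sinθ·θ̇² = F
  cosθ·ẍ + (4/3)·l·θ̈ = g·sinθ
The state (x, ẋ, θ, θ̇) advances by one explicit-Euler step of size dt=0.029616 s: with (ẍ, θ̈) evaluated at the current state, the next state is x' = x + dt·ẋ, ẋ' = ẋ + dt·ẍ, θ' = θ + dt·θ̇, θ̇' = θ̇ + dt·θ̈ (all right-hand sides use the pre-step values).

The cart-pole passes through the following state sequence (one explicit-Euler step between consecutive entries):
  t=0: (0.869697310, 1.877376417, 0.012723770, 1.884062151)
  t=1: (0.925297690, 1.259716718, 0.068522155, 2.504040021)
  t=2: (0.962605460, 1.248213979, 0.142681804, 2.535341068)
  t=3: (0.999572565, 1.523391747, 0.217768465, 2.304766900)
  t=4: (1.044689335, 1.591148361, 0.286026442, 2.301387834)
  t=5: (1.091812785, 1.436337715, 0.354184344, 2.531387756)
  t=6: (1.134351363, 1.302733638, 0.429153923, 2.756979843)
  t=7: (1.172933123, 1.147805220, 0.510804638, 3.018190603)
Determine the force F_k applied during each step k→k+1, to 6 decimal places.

step 0→1:
  ẍ = (ẋ'−ẋ)/dt = (1.259716718−1.877376417)/0.029616 = -20.855608
  θ̈ = (θ̇'−θ̇)/dt = (2.504040021−1.884062151)/0.029616 = 20.933883
  sinθ=0.012723, cosθ=0.999919
  F = (M+m)·ẍ + m·l·cosθ·θ̈ − m·l·sinθ·θ̇² = -17.677339 + 3.084018 − 0.006654 = -14.599975
step 1→2:
  ẍ = (ẋ'−ẋ)/dt = (1.248213979−1.259716718)/0.029616 = -0.388396
  θ̈ = (θ̇'−θ̇)/dt = (2.535341068−2.504040021)/0.029616 = 1.056897
  sinθ=0.068469, cosθ=0.997653
  F = (M+m)·ẍ + m·l·cosθ·θ̈ − m·l·sinθ·θ̇² = -0.329207 + 0.155351 − 0.063252 = -0.237108
step 2→3:
  ẍ = (ẋ'−ẋ)/dt = (1.523391747−1.248213979)/0.029616 = 9.291524
  θ̈ = (θ̇'−θ̇)/dt = (2.304766900−2.535341068)/0.029616 = -7.785459
  sinθ=0.142198, cosθ=0.989838
  F = (M+m)·ẍ + m·l·cosθ·θ̈ − m·l·sinθ·θ̇² = 7.875551 + -1.135405 − 0.134669 = 6.605477
step 3→4:
  ẍ = (ẋ'−ẋ)/dt = (1.591148361−1.523391747)/0.029616 = 2.287838
  θ̈ = (θ̇'−θ̇)/dt = (2.301387834−2.304766900)/0.029616 = -0.114096
  sinθ=0.216051, cosθ=0.976382
  F = (M+m)·ẍ + m·l·cosθ·θ̈ − m·l·sinθ·θ̇² = 1.939185 + -0.016413 − 0.169088 = 1.753684
step 4→5:
  ẍ = (ẋ'−ẋ)/dt = (1.436337715−1.591148361)/0.029616 = -5.227264
  θ̈ = (θ̇'−θ̇)/dt = (2.531387756−2.301387834)/0.029616 = 7.766070
  sinθ=0.282142, cosθ=0.959373
  F = (M+m)·ẍ + m·l·cosθ·θ̈ − m·l·sinθ·θ̇² = -4.430660 + 1.097718 − 0.220166 = -3.553108
step 5→6:
  ẍ = (ẋ'−ẋ)/dt = (1.302733638−1.436337715)/0.029616 = -4.511213
  θ̈ = (θ̇'−θ̇)/dt = (2.756979843−2.531387756)/0.029616 = 7.617237
  sinθ=0.346825, cosθ=0.937930
  F = (M+m)·ẍ + m·l·cosθ·θ̈ − m·l·sinθ·θ̇² = -3.823731 + 1.052616 − 0.327439 = -3.098554
step 6→7:
  ẍ = (ẋ'−ẋ)/dt = (1.147805220−1.302733638)/0.029616 = -5.231240
  θ̈ = (θ̇'−θ̇)/dt = (3.018190603−2.756979843)/0.029616 = 8.819920
  sinθ=0.416102, cosθ=0.909318
  F = (M+m)·ẍ + m·l·cosθ·θ̈ − m·l·sinθ·θ̇² = -4.434031 + 1.181633 − 0.465982 = -3.718379

F_0 = -14.599975 N
F_1 = -0.237108 N
F_2 = 6.605477 N
F_3 = 1.753684 N
F_4 = -3.553108 N
F_5 = -3.098554 N
F_6 = -3.718379 N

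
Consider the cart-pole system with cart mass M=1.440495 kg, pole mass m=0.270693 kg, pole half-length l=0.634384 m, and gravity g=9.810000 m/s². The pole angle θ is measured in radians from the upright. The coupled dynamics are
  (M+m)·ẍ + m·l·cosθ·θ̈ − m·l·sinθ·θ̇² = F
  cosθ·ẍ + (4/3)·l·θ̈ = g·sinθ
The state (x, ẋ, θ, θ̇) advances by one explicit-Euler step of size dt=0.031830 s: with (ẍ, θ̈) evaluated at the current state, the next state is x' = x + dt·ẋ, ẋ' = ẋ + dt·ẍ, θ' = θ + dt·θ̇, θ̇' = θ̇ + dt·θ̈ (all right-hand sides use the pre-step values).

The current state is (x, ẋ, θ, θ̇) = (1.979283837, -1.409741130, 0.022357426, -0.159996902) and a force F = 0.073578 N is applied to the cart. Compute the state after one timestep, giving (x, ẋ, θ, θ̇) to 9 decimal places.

(1.934411777, -1.409125673, 0.017264725, -0.152471563)

sinθ=0.022355563, cosθ=0.999750083
temp = (F + m·l·θ̇²·sinθ)/(M+m) = (0.073578 + 0.000098274)/1.711188 = 0.043055628
θ̈ = (g·sinθ − cosθ·temp)/(l·(4/3 − m·cos²θ/(M+m))) = 0.236422842
ẍ = temp − m·l·θ̈·cosθ/(M+m) = 0.019335753
Euler: x'=1.979283837+0.031830·-1.409741130=1.934411777, ẋ'=-1.409741130+0.031830·0.019335753=-1.409125673
       θ'=0.022357426+0.031830·-0.159996902=0.017264725, θ̇'=-0.159996902+0.031830·0.236422842=-0.152471563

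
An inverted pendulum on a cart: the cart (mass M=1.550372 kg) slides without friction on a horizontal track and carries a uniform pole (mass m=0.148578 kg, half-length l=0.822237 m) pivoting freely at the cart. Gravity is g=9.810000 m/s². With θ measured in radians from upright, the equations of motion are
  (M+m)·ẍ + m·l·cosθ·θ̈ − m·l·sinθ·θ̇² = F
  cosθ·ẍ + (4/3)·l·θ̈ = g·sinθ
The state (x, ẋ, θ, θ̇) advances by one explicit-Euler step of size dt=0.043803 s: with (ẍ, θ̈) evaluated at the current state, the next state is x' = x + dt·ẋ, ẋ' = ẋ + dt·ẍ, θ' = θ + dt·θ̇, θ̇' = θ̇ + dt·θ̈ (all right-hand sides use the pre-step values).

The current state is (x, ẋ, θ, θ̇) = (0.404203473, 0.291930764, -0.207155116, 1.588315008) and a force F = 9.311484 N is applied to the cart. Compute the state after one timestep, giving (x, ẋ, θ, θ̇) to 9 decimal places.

(0.416990916, 0.552403328, -0.137582154, 1.275189544)

sinθ=-0.205676676, cosθ=0.978620000
temp = (F + m·l·θ̇²·sinθ)/(M+m) = (9.311484 + -0.063388408)/1.698950 = 5.443418342
θ̈ = (g·sinθ − cosθ·temp)/(l·(4/3 − m·cos²θ/(M+m))) = -7.148493572
ẍ = temp − m·l·θ̈·cosθ/(M+m) = 5.946454895
Euler: x'=0.404203473+0.043803·0.291930764=0.416990916, ẋ'=0.291930764+0.043803·5.946454895=0.552403328
       θ'=-0.207155116+0.043803·1.588315008=-0.137582154, θ̇'=1.588315008+0.043803·-7.148493572=1.275189544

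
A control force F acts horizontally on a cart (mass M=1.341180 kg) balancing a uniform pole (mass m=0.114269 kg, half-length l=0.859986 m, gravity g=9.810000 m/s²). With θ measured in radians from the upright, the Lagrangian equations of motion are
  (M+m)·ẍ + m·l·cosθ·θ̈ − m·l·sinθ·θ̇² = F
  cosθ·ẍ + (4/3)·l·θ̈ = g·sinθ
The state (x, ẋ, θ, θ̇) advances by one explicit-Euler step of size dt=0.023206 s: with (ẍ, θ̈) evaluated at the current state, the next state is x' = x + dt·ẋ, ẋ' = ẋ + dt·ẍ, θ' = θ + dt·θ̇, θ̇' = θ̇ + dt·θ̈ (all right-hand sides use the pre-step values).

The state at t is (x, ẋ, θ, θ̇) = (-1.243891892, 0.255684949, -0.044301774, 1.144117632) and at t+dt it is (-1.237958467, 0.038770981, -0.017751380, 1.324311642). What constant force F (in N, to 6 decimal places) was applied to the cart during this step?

F = -12.836541 N

ẍ = (ẋ'−ẋ)/dt = (0.038770981−0.255684949)/0.023206 = -9.347323
θ̈ = (θ̇'−θ̇)/dt = (1.324311642−1.144117632)/0.023206 = 7.764975
sinθ=-0.044287, cosθ=0.999019
F = (M+m)·ẍ + m·l·cosθ·θ̈ − m·l·sinθ·θ̇² = -13.604551 + 0.762313 − -0.005697 = -12.836541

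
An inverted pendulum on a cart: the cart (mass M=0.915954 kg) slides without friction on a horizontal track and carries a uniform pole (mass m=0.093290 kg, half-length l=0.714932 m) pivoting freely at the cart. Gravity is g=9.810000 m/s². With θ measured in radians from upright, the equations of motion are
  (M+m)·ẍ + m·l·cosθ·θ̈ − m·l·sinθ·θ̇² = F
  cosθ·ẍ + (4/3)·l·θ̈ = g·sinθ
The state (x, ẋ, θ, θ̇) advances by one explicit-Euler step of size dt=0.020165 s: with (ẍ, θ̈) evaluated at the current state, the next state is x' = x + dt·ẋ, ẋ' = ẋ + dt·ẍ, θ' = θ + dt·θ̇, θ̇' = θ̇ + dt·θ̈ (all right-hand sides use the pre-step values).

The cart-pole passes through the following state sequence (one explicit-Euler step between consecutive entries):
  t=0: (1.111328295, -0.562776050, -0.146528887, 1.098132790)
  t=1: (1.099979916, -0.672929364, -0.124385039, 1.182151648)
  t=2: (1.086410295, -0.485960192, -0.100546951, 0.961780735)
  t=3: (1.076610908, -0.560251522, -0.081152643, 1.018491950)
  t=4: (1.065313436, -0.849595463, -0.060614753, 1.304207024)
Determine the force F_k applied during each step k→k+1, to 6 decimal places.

step 0→1:
  ẍ = (ẋ'−ẋ)/dt = (-0.672929364−-0.562776050)/0.020165 = -5.462599
  θ̈ = (θ̇'−θ̇)/dt = (1.182151648−1.098132790)/0.020165 = 4.166569
  sinθ=-0.146005, cosθ=0.989284
  F = (M+m)·ẍ + m·l·cosθ·θ̈ − m·l·sinθ·θ̇² = -5.513096 + 0.274916 − -0.011743 = -5.226437
step 1→2:
  ẍ = (ẋ'−ẋ)/dt = (-0.485960192−-0.672929364)/0.020165 = 9.271965
  θ̈ = (θ̇'−θ̇)/dt = (0.961780735−1.182151648)/0.020165 = -10.928386
  sinθ=-0.124065, cosθ=0.992274
  F = (M+m)·ẍ + m·l·cosθ·θ̈ − m·l·sinθ·θ̇² = 9.357675 + -0.723249 − -0.011564 = 8.645990
step 2→3:
  ẍ = (ẋ'−ẋ)/dt = (-0.560251522−-0.485960192)/0.020165 = -3.684172
  θ̈ = (θ̇'−θ̇)/dt = (1.018491950−0.961780735)/0.020165 = 2.812359
  sinθ=-0.100378, cosθ=0.994949
  F = (M+m)·ẍ + m·l·cosθ·θ̈ − m·l·sinθ·θ̇² = -3.718229 + 0.186626 − -0.006193 = -3.525410
step 3→4:
  ẍ = (ẋ'−ẋ)/dt = (-0.849595463−-0.560251522)/0.020165 = -14.348819
  θ̈ = (θ̇'−θ̇)/dt = (1.304207024−1.018491950)/0.020165 = 14.168861
  sinθ=-0.081064, cosθ=0.996709
  F = (M+m)·ẍ + m·l·cosθ·θ̈ − m·l·sinθ·θ̇² = -14.481460 + 0.941896 − -0.005608 = -13.533955

F_0 = -5.226437 N
F_1 = 8.645990 N
F_2 = -3.525410 N
F_3 = -13.533955 N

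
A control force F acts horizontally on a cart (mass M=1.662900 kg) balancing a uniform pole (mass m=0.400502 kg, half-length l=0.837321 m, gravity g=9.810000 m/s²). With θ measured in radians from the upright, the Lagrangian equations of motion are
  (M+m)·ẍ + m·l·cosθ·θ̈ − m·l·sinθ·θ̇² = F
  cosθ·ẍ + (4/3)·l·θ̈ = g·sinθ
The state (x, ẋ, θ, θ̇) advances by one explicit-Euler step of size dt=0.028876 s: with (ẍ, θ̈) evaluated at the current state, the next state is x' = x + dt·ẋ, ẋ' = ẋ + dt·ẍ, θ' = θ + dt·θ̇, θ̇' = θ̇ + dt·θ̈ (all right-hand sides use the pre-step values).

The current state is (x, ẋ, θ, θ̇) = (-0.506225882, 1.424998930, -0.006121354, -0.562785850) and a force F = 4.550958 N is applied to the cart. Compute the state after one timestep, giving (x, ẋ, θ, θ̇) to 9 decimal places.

(-0.465077613, 1.499821836, -0.022372358, -0.631357680)

sinθ=-0.006121316, cosθ=0.999981265
temp = (F + m·l·θ̇²·sinθ)/(M+m) = (4.550958 + -0.000650171)/2.063402 = 2.205245429
θ̈ = (g·sinθ − cosθ·temp)/(l·(4/3 − m·cos²θ/(M+m))) = -2.374699763
ẍ = temp − m·l·θ̈·cosθ/(M+m) = 2.591179746
Euler: x'=-0.506225882+0.028876·1.424998930=-0.465077613, ẋ'=1.424998930+0.028876·2.591179746=1.499821836
       θ'=-0.006121354+0.028876·-0.562785850=-0.022372358, θ̇'=-0.562785850+0.028876·-2.374699763=-0.631357680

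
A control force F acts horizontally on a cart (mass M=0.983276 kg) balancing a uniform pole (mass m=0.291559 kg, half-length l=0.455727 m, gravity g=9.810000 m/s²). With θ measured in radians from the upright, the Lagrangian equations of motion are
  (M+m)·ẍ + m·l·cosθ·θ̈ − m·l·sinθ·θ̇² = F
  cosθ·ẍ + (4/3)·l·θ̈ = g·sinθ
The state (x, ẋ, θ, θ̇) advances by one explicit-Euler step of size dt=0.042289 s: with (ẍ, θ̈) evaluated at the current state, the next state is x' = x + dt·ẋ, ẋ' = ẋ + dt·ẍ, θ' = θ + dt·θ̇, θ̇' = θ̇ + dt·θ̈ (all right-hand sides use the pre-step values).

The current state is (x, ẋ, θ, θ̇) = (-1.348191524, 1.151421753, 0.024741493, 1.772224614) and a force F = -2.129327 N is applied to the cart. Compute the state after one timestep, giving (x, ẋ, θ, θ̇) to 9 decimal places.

(-1.299499049, 1.064463420, 0.099687100, 1.932180255)

sinθ=0.024738969, cosθ=0.999693945
temp = (F + m·l·θ̇²·sinθ)/(M+m) = (-2.129327 + 0.010324056)/1.274835 = -1.662178199
θ̈ = (g·sinθ − cosθ·temp)/(l·(4/3 − m·cos²θ/(M+m))) = 3.782440845
ẍ = temp − m·l·θ̈·cosθ/(M+m) = -2.056287278
Euler: x'=-1.348191524+0.042289·1.151421753=-1.299499049, ẋ'=1.151421753+0.042289·-2.056287278=1.064463420
       θ'=0.024741493+0.042289·1.772224614=0.099687100, θ̇'=1.772224614+0.042289·3.782440845=1.932180255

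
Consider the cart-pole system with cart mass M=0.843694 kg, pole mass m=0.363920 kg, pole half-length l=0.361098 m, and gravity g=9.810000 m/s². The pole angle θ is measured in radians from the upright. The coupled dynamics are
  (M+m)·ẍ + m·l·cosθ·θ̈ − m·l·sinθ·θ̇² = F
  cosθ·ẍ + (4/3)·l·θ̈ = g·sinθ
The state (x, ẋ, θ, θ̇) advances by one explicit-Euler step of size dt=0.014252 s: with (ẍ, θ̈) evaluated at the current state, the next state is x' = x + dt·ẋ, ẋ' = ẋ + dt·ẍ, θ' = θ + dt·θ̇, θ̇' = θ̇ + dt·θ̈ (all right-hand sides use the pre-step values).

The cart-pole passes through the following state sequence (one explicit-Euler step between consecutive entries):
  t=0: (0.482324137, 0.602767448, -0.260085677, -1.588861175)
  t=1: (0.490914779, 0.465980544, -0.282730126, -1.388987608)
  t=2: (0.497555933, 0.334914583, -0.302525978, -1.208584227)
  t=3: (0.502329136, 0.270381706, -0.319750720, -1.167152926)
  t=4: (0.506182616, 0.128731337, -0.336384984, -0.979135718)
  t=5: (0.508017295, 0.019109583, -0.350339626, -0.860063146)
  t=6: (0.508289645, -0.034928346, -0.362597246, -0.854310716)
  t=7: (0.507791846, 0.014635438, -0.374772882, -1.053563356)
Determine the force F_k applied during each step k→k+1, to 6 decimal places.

F_0 = -9.724090 N
F_1 = -9.437506 N
F_2 = -5.046204 N
F_3 = -10.300439 N
F_4 = -8.210613 N
F_5 = -4.495612 N
F_6 = 2.515951 N

step 0→1:
  ẍ = (ẋ'−ẋ)/dt = (0.465980544−0.602767448)/0.014252 = -9.597734
  θ̈ = (θ̇'−θ̇)/dt = (-1.388987608−-1.588861175)/0.014252 = 14.024247
  sinθ=-0.257163, cosθ=0.966368
  F = (M+m)·ẍ + m·l·cosθ·θ̈ − m·l·sinθ·θ̇² = -11.590358 + 1.780956 − -0.085312 = -9.724090
step 1→2:
  ẍ = (ẋ'−ẋ)/dt = (0.334914583−0.465980544)/0.014252 = -9.196321
  θ̈ = (θ̇'−θ̇)/dt = (-1.208584227−-1.388987608)/0.014252 = 12.658110
  sinθ=-0.278978, cosθ=0.960297
  F = (M+m)·ẍ + m·l·cosθ·θ̈ − m·l·sinθ·θ̇² = -11.105605 + 1.597370 − -0.070729 = -9.437506
step 2→3:
  ẍ = (ẋ'−ẋ)/dt = (0.270381706−0.334914583)/0.014252 = -4.527987
  θ̈ = (θ̇'−θ̇)/dt = (-1.167152926−-1.208584227)/0.014252 = 2.907052
  sinθ=-0.297932, cosθ=0.954587
  F = (M+m)·ẍ + m·l·cosθ·θ̈ − m·l·sinθ·θ̇² = -5.468061 + 0.364669 − -0.057188 = -5.046204
step 3→4:
  ẍ = (ẋ'−ẋ)/dt = (0.128731337−0.270381706)/0.014252 = -9.938982
  θ̈ = (θ̇'−θ̇)/dt = (-0.979135718−-1.167152926)/0.014252 = 13.192338
  sinθ=-0.314330, cosθ=0.949314
  F = (M+m)·ẍ + m·l·cosθ·θ̈ − m·l·sinθ·θ̇² = -12.002454 + 1.645745 − -0.056269 = -10.300439
step 4→5:
  ẍ = (ẋ'−ẋ)/dt = (0.019109583−0.128731337)/0.014252 = -7.691675
  θ̈ = (θ̇'−θ̇)/dt = (-0.860063146−-0.979135718)/0.014252 = 8.354797
  sinθ=-0.330077, cosθ=0.943954
  F = (M+m)·ẍ + m·l·cosθ·θ̈ − m·l·sinθ·θ̇² = -9.288575 + 1.036377 − -0.041585 = -8.210613
step 5→6:
  ẍ = (ẋ'−ẋ)/dt = (-0.034928346−0.019109583)/0.014252 = -3.791603
  θ̈ = (θ̇'−θ̇)/dt = (-0.854310716−-0.860063146)/0.014252 = 0.403623
  sinθ=-0.343217, cosθ=0.939256
  F = (M+m)·ẍ + m·l·cosθ·θ̈ − m·l·sinθ·θ̇² = -4.578793 + 0.049819 − -0.033363 = -4.495612
step 6→7:
  ẍ = (ẋ'−ẋ)/dt = (0.014635438−-0.034928346)/0.014252 = 3.477672
  θ̈ = (θ̇'−θ̇)/dt = (-1.053563356−-0.854310716)/0.014252 = -13.980679
  sinθ=-0.354704, cosθ=0.934979
  F = (M+m)·ẍ + m·l·cosθ·θ̈ − m·l·sinθ·θ̇² = 4.199686 + -1.717754 − -0.034020 = 2.515951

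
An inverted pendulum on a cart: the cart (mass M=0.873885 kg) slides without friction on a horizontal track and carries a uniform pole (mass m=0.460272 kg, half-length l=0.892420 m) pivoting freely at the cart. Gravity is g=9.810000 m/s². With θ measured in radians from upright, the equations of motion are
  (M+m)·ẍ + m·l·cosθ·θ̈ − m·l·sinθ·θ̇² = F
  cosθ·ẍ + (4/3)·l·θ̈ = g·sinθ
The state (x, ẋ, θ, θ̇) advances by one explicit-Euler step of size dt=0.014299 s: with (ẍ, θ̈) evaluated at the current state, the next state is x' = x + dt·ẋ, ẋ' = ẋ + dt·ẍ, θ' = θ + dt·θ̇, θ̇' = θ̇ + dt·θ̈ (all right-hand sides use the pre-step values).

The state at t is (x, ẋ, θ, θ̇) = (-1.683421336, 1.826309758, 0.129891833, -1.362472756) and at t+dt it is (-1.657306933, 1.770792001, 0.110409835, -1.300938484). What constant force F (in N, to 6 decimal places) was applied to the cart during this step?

F = -3.526050 N

ẍ = (ẋ'−ẋ)/dt = (1.770792001−1.826309758)/0.014299 = -3.882632
θ̈ = (θ̇'−θ̇)/dt = (-1.300938484−-1.362472756)/0.014299 = 4.303397
sinθ=0.129527, cosθ=0.991576
F = (M+m)·ẍ + m·l·cosθ·θ̈ − m·l·sinθ·θ̇² = -5.180041 + 1.752755 − 0.098764 = -3.526050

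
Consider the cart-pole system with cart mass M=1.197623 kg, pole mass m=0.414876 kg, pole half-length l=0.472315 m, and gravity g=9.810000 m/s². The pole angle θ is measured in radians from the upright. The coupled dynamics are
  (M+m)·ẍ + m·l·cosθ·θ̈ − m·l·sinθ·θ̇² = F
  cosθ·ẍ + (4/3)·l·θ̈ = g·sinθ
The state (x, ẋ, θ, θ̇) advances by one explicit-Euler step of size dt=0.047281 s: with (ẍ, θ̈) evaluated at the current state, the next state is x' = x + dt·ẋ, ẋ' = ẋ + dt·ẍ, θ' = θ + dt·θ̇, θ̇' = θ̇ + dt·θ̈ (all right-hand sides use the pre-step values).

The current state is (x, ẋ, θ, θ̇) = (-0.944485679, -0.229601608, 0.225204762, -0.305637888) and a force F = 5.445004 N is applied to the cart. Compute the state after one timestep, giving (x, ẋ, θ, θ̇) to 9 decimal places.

sinθ=0.223305958, cosθ=0.974748403
temp = (F + m·l·θ̇²·sinθ)/(M+m) = (5.445004 + 0.004087566)/1.612499 = 3.379283687
θ̈ = (g·sinθ − cosθ·temp)/(l·(4/3 − m·cos²θ/(M+m))) = -2.145317075
ẍ = temp − m·l·θ̈·cosθ/(M+m) = 3.633401213
Euler: x'=-0.944485679+0.047281·-0.229601608=-0.955341473, ẋ'=-0.229601608+0.047281·3.633401213=-0.057810765
       θ'=0.225204762+0.047281·-0.305637888=0.210753897, θ̇'=-0.305637888+0.047281·-2.145317075=-0.407070625

(-0.955341473, -0.057810765, 0.210753897, -0.407070625)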